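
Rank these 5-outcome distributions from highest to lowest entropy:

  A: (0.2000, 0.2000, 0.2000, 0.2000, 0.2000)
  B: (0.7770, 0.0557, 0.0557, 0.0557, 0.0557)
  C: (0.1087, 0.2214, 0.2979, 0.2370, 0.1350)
A > C > B

Key insight: Entropy is maximized by uniform distributions and minimized by concentrated distributions.

- Uniform distributions have maximum entropy log₂(5) = 2.3219 bits
- The more "peaked" or concentrated a distribution, the lower its entropy

Entropies:
  H(A) = 2.3219 bits
  H(B) = 1.2116 bits
  H(C) = 2.2324 bits

Ranking: A > C > B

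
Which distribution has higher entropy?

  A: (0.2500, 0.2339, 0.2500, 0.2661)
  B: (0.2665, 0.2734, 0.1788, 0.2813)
A

Both distributions are close to uniform, making this a harder comparison.

H(A) = 1.9985 bits
H(B) = 1.9787 bits

The distribution closer to uniform has higher entropy.
Answer: A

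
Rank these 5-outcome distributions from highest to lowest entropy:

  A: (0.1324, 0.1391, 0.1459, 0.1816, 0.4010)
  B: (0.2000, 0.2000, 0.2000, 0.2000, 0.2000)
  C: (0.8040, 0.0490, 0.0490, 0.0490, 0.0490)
B > A > C

Key insight: Entropy is maximized by uniform distributions and minimized by concentrated distributions.

- Uniform distributions have maximum entropy log₂(5) = 2.3219 bits
- The more "peaked" or concentrated a distribution, the lower its entropy

Entropies:
  H(A) = 2.1628 bits
  H(B) = 2.3219 bits
  H(C) = 1.1059 bits

Ranking: B > A > C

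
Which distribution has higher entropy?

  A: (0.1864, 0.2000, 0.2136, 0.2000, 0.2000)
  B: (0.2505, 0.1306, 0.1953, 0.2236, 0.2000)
A

Both distributions are close to uniform, making this a harder comparison.

H(A) = 2.3206 bits
H(B) = 2.2916 bits

The distribution closer to uniform has higher entropy.
Answer: A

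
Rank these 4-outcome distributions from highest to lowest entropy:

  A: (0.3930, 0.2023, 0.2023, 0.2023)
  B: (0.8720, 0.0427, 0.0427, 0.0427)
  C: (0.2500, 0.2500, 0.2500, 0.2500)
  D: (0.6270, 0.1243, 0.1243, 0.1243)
C > A > D > B

Key insight: Entropy is maximized by uniform distributions and minimized by concentrated distributions.

Entropies:
  H(A) = 1.9288 bits
  H(B) = 0.7548 bits
  H(C) = 2.0000 bits
  H(D) = 1.5441 bits

Ranking: C > A > D > B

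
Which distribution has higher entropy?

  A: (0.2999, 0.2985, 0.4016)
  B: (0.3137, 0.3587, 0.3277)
B

Both distributions are close to uniform, making this a harder comparison.

H(A) = 1.5703 bits
H(B) = 1.5827 bits

The distribution closer to uniform has higher entropy.
Answer: B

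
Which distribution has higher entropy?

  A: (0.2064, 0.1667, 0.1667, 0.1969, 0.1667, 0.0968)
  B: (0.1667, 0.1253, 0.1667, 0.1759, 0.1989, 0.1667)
B

Both distributions are close to uniform, making this a harder comparison.

H(A) = 2.5500 bits
H(B) = 2.5723 bits

The distribution closer to uniform has higher entropy.
Answer: B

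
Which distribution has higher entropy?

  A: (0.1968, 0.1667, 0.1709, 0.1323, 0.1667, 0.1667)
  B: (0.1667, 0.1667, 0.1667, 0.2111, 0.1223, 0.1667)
A

Both distributions are close to uniform, making this a harder comparison.

H(A) = 2.5757 bits
H(B) = 2.5677 bits

The distribution closer to uniform has higher entropy.
Answer: A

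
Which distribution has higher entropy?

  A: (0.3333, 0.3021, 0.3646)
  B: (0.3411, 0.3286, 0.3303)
B

Both distributions are close to uniform, making this a harder comparison.

H(A) = 1.5807 bits
H(B) = 1.5848 bits

The distribution closer to uniform has higher entropy.
Answer: B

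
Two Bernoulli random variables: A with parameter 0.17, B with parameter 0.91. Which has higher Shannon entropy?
A

For binary distributions, entropy is maximized at p=0.5 and decreases as p moves toward 0 or 1.

H(A) = H(0.17) = 0.6577 bits
H(B) = H(0.91) = 0.4365 bits

Distribution A (p=0.17) is closer to uniform (p=0.5), so it has higher entropy.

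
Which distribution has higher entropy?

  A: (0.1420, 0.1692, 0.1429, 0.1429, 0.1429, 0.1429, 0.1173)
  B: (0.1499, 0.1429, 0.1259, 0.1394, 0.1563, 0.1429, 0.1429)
B

Both distributions are close to uniform, making this a harder comparison.

H(A) = 2.8005 bits
H(B) = 2.8047 bits

The distribution closer to uniform has higher entropy.
Answer: B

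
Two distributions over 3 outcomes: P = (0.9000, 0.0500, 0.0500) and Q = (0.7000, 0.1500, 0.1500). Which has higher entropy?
Q

P is highly concentrated on one outcome (90%), making it nearly deterministic. Q spreads its mass more evenly (max 70%). The more spread-out distribution has higher entropy: H(P) ≈ 0.569 bits, H(Q) ≈ 1.181 bits.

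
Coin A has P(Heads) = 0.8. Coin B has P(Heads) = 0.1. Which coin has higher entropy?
A

For binary distributions, entropy is maximized at p=0.5 and decreases as p moves toward 0 or 1.

H(A) = H(0.8) = 0.7219 bits
H(B) = H(0.1) = 0.4690 bits

Distribution A (p=0.8) is closer to uniform (p=0.5), so it has higher entropy.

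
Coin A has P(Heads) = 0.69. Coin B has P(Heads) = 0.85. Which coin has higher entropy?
A

For binary distributions, entropy is maximized at p=0.5 and decreases as p moves toward 0 or 1.

H(A) = H(0.69) = 0.8932 bits
H(B) = H(0.85) = 0.6098 bits

Distribution A (p=0.69) is closer to uniform (p=0.5), so it has higher entropy.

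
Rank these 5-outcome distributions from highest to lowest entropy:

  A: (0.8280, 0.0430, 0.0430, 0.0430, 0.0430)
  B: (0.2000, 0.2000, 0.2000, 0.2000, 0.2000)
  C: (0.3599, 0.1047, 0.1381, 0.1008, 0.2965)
B > C > A

Key insight: Entropy is maximized by uniform distributions and minimized by concentrated distributions.

- Uniform distributions have maximum entropy log₂(5) = 2.3219 bits
- The more "peaked" or concentrated a distribution, the lower its entropy

Entropies:
  H(A) = 1.0063 bits
  H(B) = 2.3219 bits
  H(C) = 2.1196 bits

Ranking: B > C > A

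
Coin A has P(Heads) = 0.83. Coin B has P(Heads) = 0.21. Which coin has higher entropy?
B

For binary distributions, entropy is maximized at p=0.5 and decreases as p moves toward 0 or 1.

H(A) = H(0.83) = 0.6577 bits
H(B) = H(0.21) = 0.7415 bits

Distribution B (p=0.21) is closer to uniform (p=0.5), so it has higher entropy.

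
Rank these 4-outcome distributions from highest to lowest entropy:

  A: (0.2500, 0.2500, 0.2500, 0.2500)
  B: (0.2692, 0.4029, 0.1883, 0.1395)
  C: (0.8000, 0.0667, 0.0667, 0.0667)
A > B > C

Key insight: Entropy is maximized by uniform distributions and minimized by concentrated distributions.

- Uniform distributions have maximum entropy log₂(4) = 2.0000 bits
- The more "peaked" or concentrated a distribution, the lower its entropy

Entropies:
  H(A) = 2.0000 bits
  H(B) = 1.8881 bits
  H(C) = 1.0389 bits

Ranking: A > B > C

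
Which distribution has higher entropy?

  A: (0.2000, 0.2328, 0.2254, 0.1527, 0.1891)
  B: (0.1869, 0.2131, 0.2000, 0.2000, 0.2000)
B

Both distributions are close to uniform, making this a harder comparison.

H(A) = 2.3068 bits
H(B) = 2.3207 bits

The distribution closer to uniform has higher entropy.
Answer: B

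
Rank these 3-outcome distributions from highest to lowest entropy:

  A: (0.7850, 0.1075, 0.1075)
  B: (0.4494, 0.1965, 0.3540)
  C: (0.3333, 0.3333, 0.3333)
C > B > A

Key insight: Entropy is maximized by uniform distributions and minimized by concentrated distributions.

- Uniform distributions have maximum entropy log₂(3) = 1.5850 bits
- The more "peaked" or concentrated a distribution, the lower its entropy

Entropies:
  H(A) = 0.9659 bits
  H(B) = 1.5102 bits
  H(C) = 1.5850 bits

Ranking: C > B > A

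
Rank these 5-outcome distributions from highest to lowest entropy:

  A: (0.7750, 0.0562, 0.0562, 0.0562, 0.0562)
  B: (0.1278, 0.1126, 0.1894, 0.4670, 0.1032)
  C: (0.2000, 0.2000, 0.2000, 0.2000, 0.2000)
C > B > A

Key insight: Entropy is maximized by uniform distributions and minimized by concentrated distributions.

- Uniform distributions have maximum entropy log₂(5) = 2.3219 bits
- The more "peaked" or concentrated a distribution, the lower its entropy

Entropies:
  H(A) = 1.2192 bits
  H(B) = 2.0399 bits
  H(C) = 2.3219 bits

Ranking: C > B > A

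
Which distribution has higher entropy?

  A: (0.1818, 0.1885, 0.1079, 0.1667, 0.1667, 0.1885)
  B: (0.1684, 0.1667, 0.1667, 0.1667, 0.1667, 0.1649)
B

Both distributions are close to uniform, making this a harder comparison.

H(A) = 2.5629 bits
H(B) = 2.5849 bits

The distribution closer to uniform has higher entropy.
Answer: B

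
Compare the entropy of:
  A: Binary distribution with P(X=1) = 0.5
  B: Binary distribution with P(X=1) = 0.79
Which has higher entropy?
A

For binary distributions, entropy is maximized at p=0.5 and decreases as p moves toward 0 or 1.

H(A) = H(0.5) = 1.0000 bits
H(B) = H(0.79) = 0.7415 bits

Distribution A (p=0.5) is closer to uniform (p=0.5), so it has higher entropy.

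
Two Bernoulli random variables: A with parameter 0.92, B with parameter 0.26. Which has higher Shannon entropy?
B

For binary distributions, entropy is maximized at p=0.5 and decreases as p moves toward 0 or 1.

H(A) = H(0.92) = 0.4022 bits
H(B) = H(0.26) = 0.8267 bits

Distribution B (p=0.26) is closer to uniform (p=0.5), so it has higher entropy.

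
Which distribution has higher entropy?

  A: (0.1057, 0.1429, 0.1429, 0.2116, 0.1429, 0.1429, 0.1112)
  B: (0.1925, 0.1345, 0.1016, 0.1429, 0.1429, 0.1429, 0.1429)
B

Both distributions are close to uniform, making this a harder comparison.

H(A) = 2.7735 bits
H(B) = 2.7862 bits

The distribution closer to uniform has higher entropy.
Answer: B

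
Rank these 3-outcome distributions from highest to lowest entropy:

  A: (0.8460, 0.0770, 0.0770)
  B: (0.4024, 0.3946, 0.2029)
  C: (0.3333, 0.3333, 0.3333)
C > B > A

Key insight: Entropy is maximized by uniform distributions and minimized by concentrated distributions.

- Uniform distributions have maximum entropy log₂(3) = 1.5850 bits
- The more "peaked" or concentrated a distribution, the lower its entropy

Entropies:
  H(A) = 0.7738 bits
  H(B) = 1.5248 bits
  H(C) = 1.5850 bits

Ranking: C > B > A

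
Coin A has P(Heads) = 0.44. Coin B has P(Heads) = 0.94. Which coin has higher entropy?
A

For binary distributions, entropy is maximized at p=0.5 and decreases as p moves toward 0 or 1.

H(A) = H(0.44) = 0.9896 bits
H(B) = H(0.94) = 0.3274 bits

Distribution A (p=0.44) is closer to uniform (p=0.5), so it has higher entropy.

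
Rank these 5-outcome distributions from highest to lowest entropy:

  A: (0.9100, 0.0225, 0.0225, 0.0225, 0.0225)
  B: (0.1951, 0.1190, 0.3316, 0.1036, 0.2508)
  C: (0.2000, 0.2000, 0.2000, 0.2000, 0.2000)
C > B > A

Key insight: Entropy is maximized by uniform distributions and minimized by concentrated distributions.

- Uniform distributions have maximum entropy log₂(5) = 2.3219 bits
- The more "peaked" or concentrated a distribution, the lower its entropy

Entropies:
  H(A) = 0.6165 bits
  H(B) = 2.1927 bits
  H(C) = 2.3219 bits

Ranking: C > B > A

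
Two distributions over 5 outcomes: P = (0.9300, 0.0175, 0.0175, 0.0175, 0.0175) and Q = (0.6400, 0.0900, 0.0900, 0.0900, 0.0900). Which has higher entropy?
Q

P is highly concentrated on one outcome (93%), making it nearly deterministic. Q spreads its mass more evenly (max 64%). The more spread-out distribution has higher entropy: H(P) ≈ 0.506 bits, H(Q) ≈ 1.663 bits.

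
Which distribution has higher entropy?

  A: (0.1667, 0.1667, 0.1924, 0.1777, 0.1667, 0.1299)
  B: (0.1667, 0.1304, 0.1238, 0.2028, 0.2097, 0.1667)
A

Both distributions are close to uniform, making this a harder comparison.

H(A) = 2.5754 bits
H(B) = 2.5574 bits

The distribution closer to uniform has higher entropy.
Answer: A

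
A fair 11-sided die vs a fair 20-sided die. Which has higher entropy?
20-sided die

Both are uniform distributions; for uniform over n outcomes, H = log₂(n). H(11-sided) = log₂(11) = 3.459 bits and H(20-sided) = log₂(20) = 4.322 bits. More outcomes in a uniform distribution means higher entropy.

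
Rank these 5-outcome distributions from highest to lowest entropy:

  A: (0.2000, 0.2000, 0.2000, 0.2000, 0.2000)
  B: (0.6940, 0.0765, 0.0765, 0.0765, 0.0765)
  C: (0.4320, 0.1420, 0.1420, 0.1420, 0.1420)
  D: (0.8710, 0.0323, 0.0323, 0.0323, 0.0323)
A > C > B > D

Key insight: Entropy is maximized by uniform distributions and minimized by concentrated distributions.

Entropies:
  H(A) = 2.3219 bits
  H(B) = 1.5005 bits
  H(C) = 2.1226 bits
  H(D) = 0.8127 bits

Ranking: A > C > B > D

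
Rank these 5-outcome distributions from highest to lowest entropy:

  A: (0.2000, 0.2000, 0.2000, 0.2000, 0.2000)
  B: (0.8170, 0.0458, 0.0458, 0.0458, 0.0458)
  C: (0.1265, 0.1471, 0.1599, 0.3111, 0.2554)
A > C > B

Key insight: Entropy is maximized by uniform distributions and minimized by concentrated distributions.

- Uniform distributions have maximum entropy log₂(5) = 2.3219 bits
- The more "peaked" or concentrated a distribution, the lower its entropy

Entropies:
  H(A) = 2.3219 bits
  H(B) = 1.0526 bits
  H(C) = 2.2340 bits

Ranking: A > C > B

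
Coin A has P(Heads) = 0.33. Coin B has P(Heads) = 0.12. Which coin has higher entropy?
A

For binary distributions, entropy is maximized at p=0.5 and decreases as p moves toward 0 or 1.

H(A) = H(0.33) = 0.9149 bits
H(B) = H(0.12) = 0.5294 bits

Distribution A (p=0.33) is closer to uniform (p=0.5), so it has higher entropy.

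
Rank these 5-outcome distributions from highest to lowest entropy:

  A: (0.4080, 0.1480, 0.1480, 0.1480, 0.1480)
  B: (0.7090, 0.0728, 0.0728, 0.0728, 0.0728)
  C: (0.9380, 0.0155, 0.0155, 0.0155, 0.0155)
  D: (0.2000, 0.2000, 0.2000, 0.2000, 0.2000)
D > A > B > C

Key insight: Entropy is maximized by uniform distributions and minimized by concentrated distributions.

Entropies:
  H(A) = 2.1594 bits
  H(B) = 1.4520 bits
  H(C) = 0.4593 bits
  H(D) = 2.3219 bits

Ranking: D > A > B > C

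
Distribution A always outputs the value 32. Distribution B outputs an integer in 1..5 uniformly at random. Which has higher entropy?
B

A is deterministic, so H(A) = 0. B is uniform over 5 outcomes, so H(B) = log₂(5) = 2.322 bits. Any distribution with genuine randomness has higher entropy than a deterministic one.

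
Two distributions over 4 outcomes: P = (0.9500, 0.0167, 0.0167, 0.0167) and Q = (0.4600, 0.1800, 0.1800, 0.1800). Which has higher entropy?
Q

P is highly concentrated on one outcome (95%), making it nearly deterministic. Q spreads its mass more evenly (max 46%). The more spread-out distribution has higher entropy: H(P) ≈ 0.366 bits, H(Q) ≈ 1.851 bits.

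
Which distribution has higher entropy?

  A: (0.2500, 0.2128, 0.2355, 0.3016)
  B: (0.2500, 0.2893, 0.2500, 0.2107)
B

Both distributions are close to uniform, making this a harder comparison.

H(A) = 1.9880 bits
H(B) = 1.9910 bits

The distribution closer to uniform has higher entropy.
Answer: B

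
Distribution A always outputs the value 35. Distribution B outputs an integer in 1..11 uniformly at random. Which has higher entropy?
B

A is deterministic, so H(A) = 0. B is uniform over 11 outcomes, so H(B) = log₂(11) = 3.459 bits. Any distribution with genuine randomness has higher entropy than a deterministic one.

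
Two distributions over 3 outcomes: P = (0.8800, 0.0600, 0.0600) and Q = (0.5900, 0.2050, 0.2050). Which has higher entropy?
Q

P is highly concentrated on one outcome (88%), making it nearly deterministic. Q spreads its mass more evenly (max 59%). The more spread-out distribution has higher entropy: H(P) ≈ 0.649 bits, H(Q) ≈ 1.387 bits.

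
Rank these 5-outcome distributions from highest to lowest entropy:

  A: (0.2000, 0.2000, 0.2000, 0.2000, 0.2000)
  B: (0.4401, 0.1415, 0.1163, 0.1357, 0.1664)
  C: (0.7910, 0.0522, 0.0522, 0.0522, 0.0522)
A > B > C

Key insight: Entropy is maximized by uniform distributions and minimized by concentrated distributions.

- Uniform distributions have maximum entropy log₂(5) = 2.3219 bits
- The more "peaked" or concentrated a distribution, the lower its entropy

Entropies:
  H(A) = 2.3219 bits
  H(B) = 2.1029 bits
  H(C) = 1.1576 bits

Ranking: A > B > C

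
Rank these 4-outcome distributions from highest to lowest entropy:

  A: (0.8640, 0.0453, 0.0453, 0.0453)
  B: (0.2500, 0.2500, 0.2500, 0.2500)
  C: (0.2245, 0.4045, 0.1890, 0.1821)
B > C > A

Key insight: Entropy is maximized by uniform distributions and minimized by concentrated distributions.

- Uniform distributions have maximum entropy log₂(4) = 2.0000 bits
- The more "peaked" or concentrated a distribution, the lower its entropy

Entropies:
  H(A) = 0.7892 bits
  H(B) = 2.0000 bits
  H(C) = 1.9137 bits

Ranking: B > C > A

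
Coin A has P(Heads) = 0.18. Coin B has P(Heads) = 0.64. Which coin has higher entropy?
B

For binary distributions, entropy is maximized at p=0.5 and decreases as p moves toward 0 or 1.

H(A) = H(0.18) = 0.6801 bits
H(B) = H(0.64) = 0.9427 bits

Distribution B (p=0.64) is closer to uniform (p=0.5), so it has higher entropy.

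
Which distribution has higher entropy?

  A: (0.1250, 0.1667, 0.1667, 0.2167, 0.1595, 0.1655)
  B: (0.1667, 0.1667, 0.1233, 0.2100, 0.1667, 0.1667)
B

Both distributions are close to uniform, making this a harder comparison.

H(A) = 2.5666 bits
H(B) = 2.5685 bits

The distribution closer to uniform has higher entropy.
Answer: B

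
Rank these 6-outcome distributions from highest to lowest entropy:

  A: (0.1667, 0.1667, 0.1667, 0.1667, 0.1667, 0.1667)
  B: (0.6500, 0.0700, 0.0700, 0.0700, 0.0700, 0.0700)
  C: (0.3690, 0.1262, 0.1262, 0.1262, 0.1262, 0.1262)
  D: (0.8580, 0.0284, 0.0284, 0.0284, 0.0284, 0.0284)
A > C > B > D

Key insight: Entropy is maximized by uniform distributions and minimized by concentrated distributions.

Entropies:
  H(A) = 2.5850 bits
  H(B) = 1.7467 bits
  H(C) = 2.4150 bits
  H(D) = 0.9192 bits

Ranking: A > C > B > D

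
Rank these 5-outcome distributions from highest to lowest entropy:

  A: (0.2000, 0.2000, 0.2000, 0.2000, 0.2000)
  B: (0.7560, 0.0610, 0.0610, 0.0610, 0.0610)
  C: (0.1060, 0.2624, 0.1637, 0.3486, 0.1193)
A > C > B

Key insight: Entropy is maximized by uniform distributions and minimized by concentrated distributions.

- Uniform distributions have maximum entropy log₂(5) = 2.3219 bits
- The more "peaked" or concentrated a distribution, the lower its entropy

Entropies:
  H(A) = 2.3219 bits
  H(B) = 1.2896 bits
  H(C) = 2.1731 bits

Ranking: A > C > B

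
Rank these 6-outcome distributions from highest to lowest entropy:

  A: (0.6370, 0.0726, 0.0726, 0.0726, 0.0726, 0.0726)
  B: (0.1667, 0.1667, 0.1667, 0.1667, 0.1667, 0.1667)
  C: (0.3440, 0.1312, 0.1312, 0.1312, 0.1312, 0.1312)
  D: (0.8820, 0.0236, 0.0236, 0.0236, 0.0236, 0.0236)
B > C > A > D

Key insight: Entropy is maximized by uniform distributions and minimized by concentrated distributions.

Entropies:
  H(A) = 1.7880 bits
  H(B) = 2.5850 bits
  H(C) = 2.4518 bits
  H(D) = 0.7976 bits

Ranking: B > C > A > D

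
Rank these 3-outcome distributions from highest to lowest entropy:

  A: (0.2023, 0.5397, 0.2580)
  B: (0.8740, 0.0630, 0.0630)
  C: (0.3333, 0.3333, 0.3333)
C > A > B

Key insight: Entropy is maximized by uniform distributions and minimized by concentrated distributions.

- Uniform distributions have maximum entropy log₂(3) = 1.5850 bits
- The more "peaked" or concentrated a distribution, the lower its entropy

Entropies:
  H(A) = 1.4509 bits
  H(B) = 0.6724 bits
  H(C) = 1.5850 bits

Ranking: C > A > B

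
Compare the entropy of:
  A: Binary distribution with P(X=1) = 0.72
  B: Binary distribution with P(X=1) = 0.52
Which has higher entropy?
B

For binary distributions, entropy is maximized at p=0.5 and decreases as p moves toward 0 or 1.

H(A) = H(0.72) = 0.8555 bits
H(B) = H(0.52) = 0.9988 bits

Distribution B (p=0.52) is closer to uniform (p=0.5), so it has higher entropy.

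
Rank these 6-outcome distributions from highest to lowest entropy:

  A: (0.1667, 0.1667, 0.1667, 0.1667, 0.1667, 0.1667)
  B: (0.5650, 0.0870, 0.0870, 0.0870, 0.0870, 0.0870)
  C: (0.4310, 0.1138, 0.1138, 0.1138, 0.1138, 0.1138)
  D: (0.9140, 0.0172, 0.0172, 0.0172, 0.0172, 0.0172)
A > C > B > D

Key insight: Entropy is maximized by uniform distributions and minimized by concentrated distributions.

Entropies:
  H(A) = 2.5850 bits
  H(B) = 1.9978 bits
  H(C) = 2.3074 bits
  H(D) = 0.6227 bits

Ranking: A > C > B > D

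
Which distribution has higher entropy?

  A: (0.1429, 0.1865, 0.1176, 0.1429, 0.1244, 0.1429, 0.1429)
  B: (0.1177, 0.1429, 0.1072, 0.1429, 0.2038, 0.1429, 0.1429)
A

Both distributions are close to uniform, making this a harder comparison.

H(A) = 2.7934 bits
H(B) = 2.7804 bits

The distribution closer to uniform has higher entropy.
Answer: A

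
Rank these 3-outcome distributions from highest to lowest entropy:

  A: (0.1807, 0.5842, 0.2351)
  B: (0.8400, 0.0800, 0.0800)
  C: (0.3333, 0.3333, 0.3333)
C > A > B

Key insight: Entropy is maximized by uniform distributions and minimized by concentrated distributions.

- Uniform distributions have maximum entropy log₂(3) = 1.5850 bits
- The more "peaked" or concentrated a distribution, the lower its entropy

Entropies:
  H(A) = 1.3901 bits
  H(B) = 0.7943 bits
  H(C) = 1.5850 bits

Ranking: C > A > B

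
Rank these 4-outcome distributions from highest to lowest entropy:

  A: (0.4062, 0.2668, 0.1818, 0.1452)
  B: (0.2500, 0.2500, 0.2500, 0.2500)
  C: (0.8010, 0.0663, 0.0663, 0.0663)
B > A > C

Key insight: Entropy is maximized by uniform distributions and minimized by concentrated distributions.

- Uniform distributions have maximum entropy log₂(4) = 2.0000 bits
- The more "peaked" or concentrated a distribution, the lower its entropy

Entropies:
  H(A) = 1.8880 bits
  H(B) = 2.0000 bits
  H(C) = 1.0353 bits

Ranking: B > A > C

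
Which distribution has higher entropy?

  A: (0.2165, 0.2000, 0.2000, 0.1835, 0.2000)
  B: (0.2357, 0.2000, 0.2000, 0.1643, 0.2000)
A

Both distributions are close to uniform, making this a harder comparison.

H(A) = 2.3200 bits
H(B) = 2.3127 bits

The distribution closer to uniform has higher entropy.
Answer: A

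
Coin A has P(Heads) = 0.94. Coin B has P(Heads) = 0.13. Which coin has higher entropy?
B

For binary distributions, entropy is maximized at p=0.5 and decreases as p moves toward 0 or 1.

H(A) = H(0.94) = 0.3274 bits
H(B) = H(0.13) = 0.5574 bits

Distribution B (p=0.13) is closer to uniform (p=0.5), so it has higher entropy.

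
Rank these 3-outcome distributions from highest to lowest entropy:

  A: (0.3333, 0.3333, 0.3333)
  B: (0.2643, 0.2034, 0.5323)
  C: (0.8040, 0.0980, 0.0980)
A > B > C

Key insight: Entropy is maximized by uniform distributions and minimized by concentrated distributions.

- Uniform distributions have maximum entropy log₂(3) = 1.5850 bits
- The more "peaked" or concentrated a distribution, the lower its entropy

Entropies:
  H(A) = 1.5850 bits
  H(B) = 1.4590 bits
  H(C) = 0.9099 bits

Ranking: A > B > C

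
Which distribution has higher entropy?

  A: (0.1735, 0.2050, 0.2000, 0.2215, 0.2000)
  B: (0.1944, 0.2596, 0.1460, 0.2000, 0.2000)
A

Both distributions are close to uniform, making this a harder comparison.

H(A) = 2.3176 bits
H(B) = 2.2985 bits

The distribution closer to uniform has higher entropy.
Answer: A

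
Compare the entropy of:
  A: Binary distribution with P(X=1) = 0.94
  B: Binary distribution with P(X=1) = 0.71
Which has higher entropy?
B

For binary distributions, entropy is maximized at p=0.5 and decreases as p moves toward 0 or 1.

H(A) = H(0.94) = 0.3274 bits
H(B) = H(0.71) = 0.8687 bits

Distribution B (p=0.71) is closer to uniform (p=0.5), so it has higher entropy.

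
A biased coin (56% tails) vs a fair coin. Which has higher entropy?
Fair coin

The fair coin is uniform (p=0.5), maximizing binary entropy at 1 bit. The biased coin has H(0.56) ≈ 0.990 bits — its outcome is more predictable, so its entropy is lower.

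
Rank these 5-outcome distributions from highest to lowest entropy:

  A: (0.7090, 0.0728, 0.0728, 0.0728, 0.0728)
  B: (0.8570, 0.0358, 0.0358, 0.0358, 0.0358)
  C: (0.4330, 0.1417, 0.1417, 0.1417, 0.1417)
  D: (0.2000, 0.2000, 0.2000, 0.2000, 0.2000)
D > C > A > B

Key insight: Entropy is maximized by uniform distributions and minimized by concentrated distributions.

Entropies:
  H(A) = 1.4520 bits
  H(B) = 0.8780 bits
  H(C) = 2.1210 bits
  H(D) = 2.3219 bits

Ranking: D > C > A > B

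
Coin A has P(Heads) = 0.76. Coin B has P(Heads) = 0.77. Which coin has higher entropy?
A

For binary distributions, entropy is maximized at p=0.5 and decreases as p moves toward 0 or 1.

H(A) = H(0.76) = 0.7950 bits
H(B) = H(0.77) = 0.7780 bits

Distribution A (p=0.76) is closer to uniform (p=0.5), so it has higher entropy.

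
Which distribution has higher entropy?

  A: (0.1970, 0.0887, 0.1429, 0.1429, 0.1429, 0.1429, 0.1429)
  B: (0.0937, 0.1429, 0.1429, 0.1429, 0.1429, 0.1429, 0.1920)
B

Both distributions are close to uniform, making this a harder comparison.

H(A) = 2.7770 bits
H(B) = 2.7825 bits

The distribution closer to uniform has higher entropy.
Answer: B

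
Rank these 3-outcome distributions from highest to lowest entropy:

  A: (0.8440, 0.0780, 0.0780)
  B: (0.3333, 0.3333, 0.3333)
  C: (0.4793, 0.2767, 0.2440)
B > C > A

Key insight: Entropy is maximized by uniform distributions and minimized by concentrated distributions.

- Uniform distributions have maximum entropy log₂(3) = 1.5850 bits
- The more "peaked" or concentrated a distribution, the lower its entropy

Entropies:
  H(A) = 0.7807 bits
  H(B) = 1.5850 bits
  H(C) = 1.5180 bits

Ranking: B > C > A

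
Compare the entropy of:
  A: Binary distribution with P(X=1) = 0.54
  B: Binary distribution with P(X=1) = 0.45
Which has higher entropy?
A

For binary distributions, entropy is maximized at p=0.5 and decreases as p moves toward 0 or 1.

H(A) = H(0.54) = 0.9954 bits
H(B) = H(0.45) = 0.9928 bits

Distribution A (p=0.54) is closer to uniform (p=0.5), so it has higher entropy.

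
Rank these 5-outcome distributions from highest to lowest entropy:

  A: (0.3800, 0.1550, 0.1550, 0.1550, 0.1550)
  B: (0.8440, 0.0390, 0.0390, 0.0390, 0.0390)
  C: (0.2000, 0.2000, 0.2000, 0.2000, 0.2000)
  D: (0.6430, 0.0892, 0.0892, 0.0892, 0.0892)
C > A > D > B

Key insight: Entropy is maximized by uniform distributions and minimized by concentrated distributions.

Entropies:
  H(A) = 2.1980 bits
  H(B) = 0.9367 bits
  H(C) = 2.3219 bits
  H(D) = 1.6542 bits

Ranking: C > A > D > B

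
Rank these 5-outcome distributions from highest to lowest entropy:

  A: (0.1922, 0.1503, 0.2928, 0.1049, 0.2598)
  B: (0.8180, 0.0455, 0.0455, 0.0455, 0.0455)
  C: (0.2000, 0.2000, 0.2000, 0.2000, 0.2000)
C > A > B

Key insight: Entropy is maximized by uniform distributions and minimized by concentrated distributions.

- Uniform distributions have maximum entropy log₂(5) = 2.3219 bits
- The more "peaked" or concentrated a distribution, the lower its entropy

Entropies:
  H(A) = 2.2335 bits
  H(B) = 1.0484 bits
  H(C) = 2.3219 bits

Ranking: C > A > B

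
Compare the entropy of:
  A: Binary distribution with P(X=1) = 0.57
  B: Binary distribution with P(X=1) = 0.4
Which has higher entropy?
A

For binary distributions, entropy is maximized at p=0.5 and decreases as p moves toward 0 or 1.

H(A) = H(0.57) = 0.9858 bits
H(B) = H(0.4) = 0.9710 bits

Distribution A (p=0.57) is closer to uniform (p=0.5), so it has higher entropy.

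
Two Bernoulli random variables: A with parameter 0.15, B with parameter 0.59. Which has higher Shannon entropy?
B

For binary distributions, entropy is maximized at p=0.5 and decreases as p moves toward 0 or 1.

H(A) = H(0.15) = 0.6098 bits
H(B) = H(0.59) = 0.9765 bits

Distribution B (p=0.59) is closer to uniform (p=0.5), so it has higher entropy.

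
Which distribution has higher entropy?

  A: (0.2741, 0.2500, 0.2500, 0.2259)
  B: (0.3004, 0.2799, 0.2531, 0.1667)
A

Both distributions are close to uniform, making this a harder comparison.

H(A) = 1.9966 bits
H(B) = 1.9679 bits

The distribution closer to uniform has higher entropy.
Answer: A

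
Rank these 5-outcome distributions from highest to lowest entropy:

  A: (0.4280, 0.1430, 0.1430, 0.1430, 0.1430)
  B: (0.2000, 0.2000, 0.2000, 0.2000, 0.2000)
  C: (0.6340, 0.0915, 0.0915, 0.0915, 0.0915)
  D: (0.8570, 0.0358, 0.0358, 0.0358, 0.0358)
B > A > C > D

Key insight: Entropy is maximized by uniform distributions and minimized by concentrated distributions.

Entropies:
  H(A) = 2.1290 bits
  H(B) = 2.3219 bits
  H(C) = 1.6796 bits
  H(D) = 0.8780 bits

Ranking: B > A > C > D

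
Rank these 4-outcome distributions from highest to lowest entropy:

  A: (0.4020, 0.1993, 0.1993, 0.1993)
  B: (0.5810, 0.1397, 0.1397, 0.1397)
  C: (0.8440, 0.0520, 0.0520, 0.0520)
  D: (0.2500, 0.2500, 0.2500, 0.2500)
D > A > B > C

Key insight: Entropy is maximized by uniform distributions and minimized by concentrated distributions.

Entropies:
  H(A) = 1.9199 bits
  H(B) = 1.6451 bits
  H(C) = 0.8719 bits
  H(D) = 2.0000 bits

Ranking: D > A > B > C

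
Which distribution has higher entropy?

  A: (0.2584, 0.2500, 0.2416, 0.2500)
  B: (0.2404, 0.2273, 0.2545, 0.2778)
A

Both distributions are close to uniform, making this a harder comparison.

H(A) = 1.9996 bits
H(B) = 1.9960 bits

The distribution closer to uniform has higher entropy.
Answer: A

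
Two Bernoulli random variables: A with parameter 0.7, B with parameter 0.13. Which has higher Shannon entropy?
A

For binary distributions, entropy is maximized at p=0.5 and decreases as p moves toward 0 or 1.

H(A) = H(0.7) = 0.8813 bits
H(B) = H(0.13) = 0.5574 bits

Distribution A (p=0.7) is closer to uniform (p=0.5), so it has higher entropy.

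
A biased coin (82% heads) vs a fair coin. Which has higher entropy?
Fair coin

The fair coin is uniform (p=0.5), maximizing binary entropy at 1 bit. The biased coin has H(0.82) ≈ 0.680 bits — its outcome is more predictable, so its entropy is lower.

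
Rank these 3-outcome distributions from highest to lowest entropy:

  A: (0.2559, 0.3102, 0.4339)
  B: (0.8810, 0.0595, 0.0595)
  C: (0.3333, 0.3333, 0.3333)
C > A > B

Key insight: Entropy is maximized by uniform distributions and minimized by concentrated distributions.

- Uniform distributions have maximum entropy log₂(3) = 1.5850 bits
- The more "peaked" or concentrated a distribution, the lower its entropy

Entropies:
  H(A) = 1.5497 bits
  H(B) = 0.6455 bits
  H(C) = 1.5850 bits

Ranking: C > A > B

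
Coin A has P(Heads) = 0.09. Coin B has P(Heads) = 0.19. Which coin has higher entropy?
B

For binary distributions, entropy is maximized at p=0.5 and decreases as p moves toward 0 or 1.

H(A) = H(0.09) = 0.4365 bits
H(B) = H(0.19) = 0.7015 bits

Distribution B (p=0.19) is closer to uniform (p=0.5), so it has higher entropy.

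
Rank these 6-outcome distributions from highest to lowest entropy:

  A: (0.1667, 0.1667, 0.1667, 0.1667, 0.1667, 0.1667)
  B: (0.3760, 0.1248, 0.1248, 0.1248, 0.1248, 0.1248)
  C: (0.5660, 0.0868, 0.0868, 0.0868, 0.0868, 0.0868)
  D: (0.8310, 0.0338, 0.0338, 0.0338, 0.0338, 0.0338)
A > B > C > D

Key insight: Entropy is maximized by uniform distributions and minimized by concentrated distributions.

Entropies:
  H(A) = 2.5850 bits
  H(B) = 2.4041 bits
  H(C) = 1.9951 bits
  H(D) = 1.0478 bits

Ranking: A > B > C > D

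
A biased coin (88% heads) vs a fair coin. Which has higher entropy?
Fair coin

The fair coin is uniform (p=0.5), maximizing binary entropy at 1 bit. The biased coin has H(0.88) ≈ 0.529 bits — its outcome is more predictable, so its entropy is lower.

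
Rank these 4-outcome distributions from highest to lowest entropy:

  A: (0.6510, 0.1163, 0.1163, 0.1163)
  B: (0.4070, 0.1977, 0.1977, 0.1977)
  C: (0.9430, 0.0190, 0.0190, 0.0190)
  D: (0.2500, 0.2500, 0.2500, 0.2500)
D > B > A > C

Key insight: Entropy is maximized by uniform distributions and minimized by concentrated distributions.

Entropies:
  H(A) = 1.4863 bits
  H(B) = 1.9148 bits
  H(C) = 0.4058 bits
  H(D) = 2.0000 bits

Ranking: D > B > A > C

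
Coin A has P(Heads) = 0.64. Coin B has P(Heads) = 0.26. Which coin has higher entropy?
A

For binary distributions, entropy is maximized at p=0.5 and decreases as p moves toward 0 or 1.

H(A) = H(0.64) = 0.9427 bits
H(B) = H(0.26) = 0.8267 bits

Distribution A (p=0.64) is closer to uniform (p=0.5), so it has higher entropy.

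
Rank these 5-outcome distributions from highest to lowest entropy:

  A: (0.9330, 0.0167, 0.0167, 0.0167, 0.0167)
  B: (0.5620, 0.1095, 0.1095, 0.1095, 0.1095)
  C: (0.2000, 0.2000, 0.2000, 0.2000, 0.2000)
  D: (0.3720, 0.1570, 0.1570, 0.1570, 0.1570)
C > D > B > A

Key insight: Entropy is maximized by uniform distributions and minimized by concentrated distributions.

Entropies:
  H(A) = 0.4886 bits
  H(B) = 1.8649 bits
  H(C) = 2.3219 bits
  H(D) = 2.2082 bits

Ranking: C > D > B > A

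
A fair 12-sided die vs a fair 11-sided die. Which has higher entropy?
12-sided die

Both are uniform distributions; for uniform over n outcomes, H = log₂(n). H(12-sided) = log₂(12) = 3.585 bits and H(11-sided) = log₂(11) = 3.459 bits. More outcomes in a uniform distribution means higher entropy.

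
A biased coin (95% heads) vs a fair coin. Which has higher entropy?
Fair coin

The fair coin is uniform (p=0.5), maximizing binary entropy at 1 bit. The biased coin has H(0.95) ≈ 0.286 bits — its outcome is more predictable, so its entropy is lower.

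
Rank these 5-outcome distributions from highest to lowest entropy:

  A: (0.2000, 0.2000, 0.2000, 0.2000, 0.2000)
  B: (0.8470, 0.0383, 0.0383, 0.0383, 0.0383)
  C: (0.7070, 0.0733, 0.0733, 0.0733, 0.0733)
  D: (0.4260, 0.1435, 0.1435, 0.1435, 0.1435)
A > D > C > B

Key insight: Entropy is maximized by uniform distributions and minimized by concentrated distributions.

Entropies:
  H(A) = 2.3219 bits
  H(B) = 0.9233 bits
  H(C) = 1.4586 bits
  H(D) = 2.1321 bits

Ranking: A > D > C > B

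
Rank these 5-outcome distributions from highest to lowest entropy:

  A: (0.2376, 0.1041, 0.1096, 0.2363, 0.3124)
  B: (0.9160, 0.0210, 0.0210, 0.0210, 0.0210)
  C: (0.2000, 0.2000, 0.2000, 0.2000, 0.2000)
C > A > B

Key insight: Entropy is maximized by uniform distributions and minimized by concentrated distributions.

- Uniform distributions have maximum entropy log₂(5) = 2.3219 bits
- The more "peaked" or concentrated a distribution, the lower its entropy

Entropies:
  H(A) = 2.1983 bits
  H(B) = 0.5841 bits
  H(C) = 2.3219 bits

Ranking: C > A > B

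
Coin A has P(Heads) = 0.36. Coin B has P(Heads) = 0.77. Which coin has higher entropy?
A

For binary distributions, entropy is maximized at p=0.5 and decreases as p moves toward 0 or 1.

H(A) = H(0.36) = 0.9427 bits
H(B) = H(0.77) = 0.7780 bits

Distribution A (p=0.36) is closer to uniform (p=0.5), so it has higher entropy.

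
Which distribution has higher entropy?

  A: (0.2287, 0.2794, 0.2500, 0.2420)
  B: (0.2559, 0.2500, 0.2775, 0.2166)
A

Both distributions are close to uniform, making this a harder comparison.

H(A) = 1.9961 bits
H(B) = 1.9944 bits

The distribution closer to uniform has higher entropy.
Answer: A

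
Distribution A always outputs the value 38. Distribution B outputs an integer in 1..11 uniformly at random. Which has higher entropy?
B

A is deterministic, so H(A) = 0. B is uniform over 11 outcomes, so H(B) = log₂(11) = 3.459 bits. Any distribution with genuine randomness has higher entropy than a deterministic one.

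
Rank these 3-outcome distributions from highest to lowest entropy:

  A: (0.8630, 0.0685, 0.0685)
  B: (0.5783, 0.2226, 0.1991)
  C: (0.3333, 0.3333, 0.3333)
C > B > A

Key insight: Entropy is maximized by uniform distributions and minimized by concentrated distributions.

- Uniform distributions have maximum entropy log₂(3) = 1.5850 bits
- The more "peaked" or concentrated a distribution, the lower its entropy

Entropies:
  H(A) = 0.7133 bits
  H(B) = 1.4030 bits
  H(C) = 1.5850 bits

Ranking: C > B > A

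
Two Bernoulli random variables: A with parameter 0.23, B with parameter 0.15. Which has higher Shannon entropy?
A

For binary distributions, entropy is maximized at p=0.5 and decreases as p moves toward 0 or 1.

H(A) = H(0.23) = 0.7780 bits
H(B) = H(0.15) = 0.6098 bits

Distribution A (p=0.23) is closer to uniform (p=0.5), so it has higher entropy.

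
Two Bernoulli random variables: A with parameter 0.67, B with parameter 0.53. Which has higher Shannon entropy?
B

For binary distributions, entropy is maximized at p=0.5 and decreases as p moves toward 0 or 1.

H(A) = H(0.67) = 0.9149 bits
H(B) = H(0.53) = 0.9974 bits

Distribution B (p=0.53) is closer to uniform (p=0.5), so it has higher entropy.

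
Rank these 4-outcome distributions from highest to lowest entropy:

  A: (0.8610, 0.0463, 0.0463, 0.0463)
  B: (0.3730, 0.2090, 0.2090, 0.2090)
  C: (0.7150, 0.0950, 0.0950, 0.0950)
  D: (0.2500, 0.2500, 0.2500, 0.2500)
D > B > C > A

Key insight: Entropy is maximized by uniform distributions and minimized by concentrated distributions.

Entropies:
  H(A) = 0.8019 bits
  H(B) = 1.9467 bits
  H(C) = 1.3139 bits
  H(D) = 2.0000 bits

Ranking: D > B > C > A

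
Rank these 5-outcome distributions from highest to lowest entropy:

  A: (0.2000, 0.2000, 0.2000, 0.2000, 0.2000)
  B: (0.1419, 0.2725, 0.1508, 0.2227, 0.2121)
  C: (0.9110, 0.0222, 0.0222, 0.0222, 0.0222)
A > B > C

Key insight: Entropy is maximized by uniform distributions and minimized by concentrated distributions.

- Uniform distributions have maximum entropy log₂(5) = 2.3219 bits
- The more "peaked" or concentrated a distribution, the lower its entropy

Entropies:
  H(A) = 2.3219 bits
  H(B) = 2.2795 bits
  H(C) = 0.6111 bits

Ranking: A > B > C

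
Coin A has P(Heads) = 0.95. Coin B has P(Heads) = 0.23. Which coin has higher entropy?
B

For binary distributions, entropy is maximized at p=0.5 and decreases as p moves toward 0 or 1.

H(A) = H(0.95) = 0.2864 bits
H(B) = H(0.23) = 0.7780 bits

Distribution B (p=0.23) is closer to uniform (p=0.5), so it has higher entropy.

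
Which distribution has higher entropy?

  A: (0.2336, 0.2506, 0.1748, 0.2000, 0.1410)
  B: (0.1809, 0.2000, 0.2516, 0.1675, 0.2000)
B

Both distributions are close to uniform, making this a harder comparison.

H(A) = 2.2931 bits
H(B) = 2.3077 bits

The distribution closer to uniform has higher entropy.
Answer: B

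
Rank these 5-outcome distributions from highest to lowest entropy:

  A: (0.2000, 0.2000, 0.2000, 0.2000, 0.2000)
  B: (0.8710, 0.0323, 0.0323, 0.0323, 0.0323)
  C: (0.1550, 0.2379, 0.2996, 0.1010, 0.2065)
A > C > B

Key insight: Entropy is maximized by uniform distributions and minimized by concentrated distributions.

- Uniform distributions have maximum entropy log₂(5) = 2.3219 bits
- The more "peaked" or concentrated a distribution, the lower its entropy

Entropies:
  H(A) = 2.3219 bits
  H(B) = 0.8127 bits
  H(C) = 2.2347 bits

Ranking: A > C > B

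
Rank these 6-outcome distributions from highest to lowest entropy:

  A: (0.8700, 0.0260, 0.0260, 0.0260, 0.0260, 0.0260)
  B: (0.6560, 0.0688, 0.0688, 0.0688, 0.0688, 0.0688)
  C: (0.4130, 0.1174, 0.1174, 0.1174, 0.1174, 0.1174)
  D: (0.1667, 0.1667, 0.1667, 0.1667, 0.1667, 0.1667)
D > C > B > A

Key insight: Entropy is maximized by uniform distributions and minimized by concentrated distributions.

Entropies:
  H(A) = 0.8593 bits
  H(B) = 1.7273 bits
  H(C) = 2.3410 bits
  H(D) = 2.5850 bits

Ranking: D > C > B > A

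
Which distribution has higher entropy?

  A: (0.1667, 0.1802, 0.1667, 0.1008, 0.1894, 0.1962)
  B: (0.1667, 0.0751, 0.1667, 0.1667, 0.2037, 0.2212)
A

Both distributions are close to uniform, making this a harder comparison.

H(A) = 2.5566 bits
H(B) = 2.5220 bits

The distribution closer to uniform has higher entropy.
Answer: A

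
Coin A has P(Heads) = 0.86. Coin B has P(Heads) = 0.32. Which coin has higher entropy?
B

For binary distributions, entropy is maximized at p=0.5 and decreases as p moves toward 0 or 1.

H(A) = H(0.86) = 0.5842 bits
H(B) = H(0.32) = 0.9044 bits

Distribution B (p=0.32) is closer to uniform (p=0.5), so it has higher entropy.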